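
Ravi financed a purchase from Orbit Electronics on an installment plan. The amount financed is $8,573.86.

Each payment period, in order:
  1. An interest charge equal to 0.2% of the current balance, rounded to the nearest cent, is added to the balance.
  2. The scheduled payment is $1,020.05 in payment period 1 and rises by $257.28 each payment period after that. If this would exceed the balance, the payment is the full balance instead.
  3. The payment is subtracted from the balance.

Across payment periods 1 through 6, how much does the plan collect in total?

Payment period 1: $8,573.86 +$17.15 interest = $8,591.01; pay $1,020.05 → $7,570.96
Payment period 2: $7,570.96 +$15.14 interest = $7,586.10; pay $1,277.33 → $6,308.77
Payment period 3: $6,308.77 +$12.62 interest = $6,321.39; pay $1,534.61 → $4,786.78
Payment period 4: $4,786.78 +$9.57 interest = $4,796.35; pay $1,791.89 → $3,004.46
Payment period 5: $3,004.46 +$6.01 interest = $3,010.47; pay $2,049.17 → $961.30
Payment period 6: $961.30 +$1.92 interest = $963.22; pay $963.22 → $0.00
Total paid: $8,636.27

$8,636.27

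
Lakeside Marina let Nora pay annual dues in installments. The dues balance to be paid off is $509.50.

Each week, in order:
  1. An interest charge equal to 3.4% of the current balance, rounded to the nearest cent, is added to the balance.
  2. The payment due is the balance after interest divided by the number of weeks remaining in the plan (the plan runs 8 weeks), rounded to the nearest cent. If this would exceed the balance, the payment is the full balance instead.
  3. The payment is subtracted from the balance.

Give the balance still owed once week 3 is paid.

Week 1: $509.50 +$17.32 interest = $526.82; pay $65.85 → $460.97
Week 2: $460.97 +$15.67 interest = $476.64; pay $68.09 → $408.55
Week 3: $408.55 +$13.89 interest = $422.44; pay $70.41 → $352.03

$352.03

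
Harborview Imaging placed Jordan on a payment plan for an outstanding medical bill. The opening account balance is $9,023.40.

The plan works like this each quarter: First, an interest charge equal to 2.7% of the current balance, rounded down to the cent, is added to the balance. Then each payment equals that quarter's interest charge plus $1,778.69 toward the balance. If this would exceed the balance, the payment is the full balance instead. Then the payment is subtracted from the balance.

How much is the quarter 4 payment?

$1,878.24

Quarter 1: $9,023.40 +$243.63 interest = $9,267.03; pay $2,022.32 → $7,244.71
Quarter 2: $7,244.71 +$195.60 interest = $7,440.31; pay $1,974.29 → $5,466.02
Quarter 3: $5,466.02 +$147.58 interest = $5,613.60; pay $1,926.27 → $3,687.33
Quarter 4: $3,687.33 +$99.55 interest = $3,786.88; pay $1,878.24 → $1,908.64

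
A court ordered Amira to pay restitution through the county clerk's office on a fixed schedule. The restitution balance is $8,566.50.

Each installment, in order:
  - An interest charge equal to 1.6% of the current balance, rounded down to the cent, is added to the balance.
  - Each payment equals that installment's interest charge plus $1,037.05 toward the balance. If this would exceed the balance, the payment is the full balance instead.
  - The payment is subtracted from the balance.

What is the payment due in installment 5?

$1,107.74

Installment 1: opening $8,566.50; interest $137.06 → $8,703.56; payment $1,174.11; balance $7,529.45
Installment 2: opening $7,529.45; interest $120.47 → $7,649.92; payment $1,157.52; balance $6,492.40
Installment 3: opening $6,492.40; interest $103.87 → $6,596.27; payment $1,140.92; balance $5,455.35
Installment 4: opening $5,455.35; interest $87.28 → $5,542.63; payment $1,124.33; balance $4,418.30
Installment 5: opening $4,418.30; interest $70.69 → $4,488.99; payment $1,107.74; balance $3,381.25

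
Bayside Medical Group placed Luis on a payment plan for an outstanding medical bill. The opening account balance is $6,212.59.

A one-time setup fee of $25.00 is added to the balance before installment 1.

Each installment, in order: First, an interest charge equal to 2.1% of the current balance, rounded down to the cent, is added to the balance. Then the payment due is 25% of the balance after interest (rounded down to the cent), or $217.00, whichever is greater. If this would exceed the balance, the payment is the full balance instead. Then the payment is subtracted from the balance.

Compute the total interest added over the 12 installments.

Installment 1: opening $6,237.59; interest $130.98 → $6,368.57; payment $1,592.14; balance $4,776.43
Installment 2: opening $4,776.43; interest $100.30 → $4,876.73; payment $1,219.18; balance $3,657.55
Installment 3: opening $3,657.55; interest $76.80 → $3,734.35; payment $933.58; balance $2,800.77
Installment 4: opening $2,800.77; interest $58.81 → $2,859.58; payment $714.89; balance $2,144.69
Installment 5: opening $2,144.69; interest $45.03 → $2,189.72; payment $547.43; balance $1,642.29
Installment 6: opening $1,642.29; interest $34.48 → $1,676.77; payment $419.19; balance $1,257.58
Installment 7: opening $1,257.58; interest $26.40 → $1,283.98; payment $320.99; balance $962.99
Installment 8: opening $962.99; interest $20.22 → $983.21; payment $245.80; balance $737.41
Installment 9: opening $737.41; interest $15.48 → $752.89; payment $217.00; balance $535.89
Installment 10: opening $535.89; interest $11.25 → $547.14; payment $217.00; balance $330.14
Installment 11: opening $330.14; interest $6.93 → $337.07; payment $217.00; balance $120.07
Installment 12: opening $120.07; interest $2.52 → $122.59; payment $122.59; balance $0.00
Total interest: $130.98 + $100.30 + $76.80 + $58.81 + $45.03 + $34.48 + $26.40 + $20.22 + $15.48 + $11.25 + $6.93 + $2.52 = $529.20

$529.20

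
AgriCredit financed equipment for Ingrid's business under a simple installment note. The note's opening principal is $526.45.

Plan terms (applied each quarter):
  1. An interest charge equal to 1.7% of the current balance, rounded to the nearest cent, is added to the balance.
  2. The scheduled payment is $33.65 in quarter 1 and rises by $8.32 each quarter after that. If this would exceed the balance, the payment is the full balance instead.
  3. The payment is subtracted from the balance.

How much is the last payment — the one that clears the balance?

Quarter 1: opening $526.45; interest $8.95 → $535.40; payment $33.65; balance $501.75
Quarter 2: opening $501.75; interest $8.53 → $510.28; payment $41.97; balance $468.31
Quarter 3: opening $468.31; interest $7.96 → $476.27; payment $50.29; balance $425.98
Quarter 4: opening $425.98; interest $7.24 → $433.22; payment $58.61; balance $374.61
Quarter 5: opening $374.61; interest $6.37 → $380.98; payment $66.93; balance $314.05
Quarter 6: opening $314.05; interest $5.34 → $319.39; payment $75.25; balance $244.14
Quarter 7: opening $244.14; interest $4.15 → $248.29; payment $83.57; balance $164.72
Quarter 8: opening $164.72; interest $2.80 → $167.52; payment $91.89; balance $75.63
Quarter 9: opening $75.63; interest $1.29 → $76.92; payment $76.92; balance $0.00

$76.92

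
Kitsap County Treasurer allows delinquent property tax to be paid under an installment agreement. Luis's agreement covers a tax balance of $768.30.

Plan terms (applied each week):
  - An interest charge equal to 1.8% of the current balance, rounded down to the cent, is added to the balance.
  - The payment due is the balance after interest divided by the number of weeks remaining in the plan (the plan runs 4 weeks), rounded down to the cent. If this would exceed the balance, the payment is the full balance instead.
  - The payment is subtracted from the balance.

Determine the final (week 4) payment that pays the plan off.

Week 1: $768.30 +$13.82 interest = $782.12; pay $195.53 → $586.59
Week 2: $586.59 +$10.55 interest = $597.14; pay $199.04 → $398.10
Week 3: $398.10 +$7.16 interest = $405.26; pay $202.63 → $202.63
Week 4: $202.63 +$3.64 interest = $206.27; pay $206.27 → $0.00

$206.27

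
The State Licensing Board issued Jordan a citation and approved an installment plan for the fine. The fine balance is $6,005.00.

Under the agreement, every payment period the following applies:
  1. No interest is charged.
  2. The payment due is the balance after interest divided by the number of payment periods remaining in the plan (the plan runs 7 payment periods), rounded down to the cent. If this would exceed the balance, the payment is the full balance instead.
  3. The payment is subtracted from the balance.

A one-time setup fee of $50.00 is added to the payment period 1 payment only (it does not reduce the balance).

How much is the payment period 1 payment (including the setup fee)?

$907.85

# | Opening | Payment | Fee | End bal
1 | $6,005.00 | $857.85 | $50.00 | $5,147.15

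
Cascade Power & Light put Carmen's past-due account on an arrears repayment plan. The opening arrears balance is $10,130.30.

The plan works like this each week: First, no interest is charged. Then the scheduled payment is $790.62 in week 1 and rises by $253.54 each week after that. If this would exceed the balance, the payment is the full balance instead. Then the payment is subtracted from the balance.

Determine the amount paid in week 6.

Week 1: opening $10,130.30; payment $790.62; balance $9,339.68
Week 2: opening $9,339.68; payment $1,044.16; balance $8,295.52
Week 3: opening $8,295.52; payment $1,297.70; balance $6,997.82
Week 4: opening $6,997.82; payment $1,551.24; balance $5,446.58
Week 5: opening $5,446.58; payment $1,804.78; balance $3,641.80
Week 6: opening $3,641.80; payment $2,058.32; balance $1,583.48

$2,058.32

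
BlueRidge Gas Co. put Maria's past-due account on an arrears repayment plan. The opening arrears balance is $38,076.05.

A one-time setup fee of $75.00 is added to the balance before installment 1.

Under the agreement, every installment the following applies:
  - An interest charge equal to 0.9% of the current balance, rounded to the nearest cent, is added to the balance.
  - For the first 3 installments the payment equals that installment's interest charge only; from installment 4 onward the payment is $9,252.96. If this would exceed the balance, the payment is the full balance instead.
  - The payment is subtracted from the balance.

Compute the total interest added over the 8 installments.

$1,937.76

Installment 1: opening $38,151.05; interest $343.36 → $38,494.41; payment $343.36; balance $38,151.05
Installment 2: opening $38,151.05; interest $343.36 → $38,494.41; payment $343.36; balance $38,151.05
Installment 3: opening $38,151.05; interest $343.36 → $38,494.41; payment $343.36; balance $38,151.05
Installment 4: opening $38,151.05; interest $343.36 → $38,494.41; payment $9,252.96; balance $29,241.45
Installment 5: opening $29,241.45; interest $263.17 → $29,504.62; payment $9,252.96; balance $20,251.66
Installment 6: opening $20,251.66; interest $182.26 → $20,433.92; payment $9,252.96; balance $11,180.96
Installment 7: opening $11,180.96; interest $100.63 → $11,281.59; payment $9,252.96; balance $2,028.63
Installment 8: opening $2,028.63; interest $18.26 → $2,046.89; payment $2,046.89; balance $0.00
Total interest: $343.36 + $343.36 + $343.36 + $343.36 + $263.17 + $182.26 + $100.63 + $18.26 = $1,937.76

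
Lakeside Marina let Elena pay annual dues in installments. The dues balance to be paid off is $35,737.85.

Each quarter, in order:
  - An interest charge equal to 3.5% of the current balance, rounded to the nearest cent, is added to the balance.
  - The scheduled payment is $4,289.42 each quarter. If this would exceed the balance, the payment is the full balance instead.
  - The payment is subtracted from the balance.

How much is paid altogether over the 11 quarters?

Quarter 1: opening $35,737.85; interest $1,250.82 → $36,988.67; payment $4,289.42; balance $32,699.25
Quarter 2: opening $32,699.25; interest $1,144.47 → $33,843.72; payment $4,289.42; balance $29,554.30
Quarter 3: opening $29,554.30; interest $1,034.40 → $30,588.70; payment $4,289.42; balance $26,299.28
Quarter 4: opening $26,299.28; interest $920.47 → $27,219.75; payment $4,289.42; balance $22,930.33
Quarter 5: opening $22,930.33; interest $802.56 → $23,732.89; payment $4,289.42; balance $19,443.47
Quarter 6: opening $19,443.47; interest $680.52 → $20,123.99; payment $4,289.42; balance $15,834.57
Quarter 7: opening $15,834.57; interest $554.21 → $16,388.78; payment $4,289.42; balance $12,099.36
Quarter 8: opening $12,099.36; interest $423.48 → $12,522.84; payment $4,289.42; balance $8,233.42
Quarter 9: opening $8,233.42; interest $288.17 → $8,521.59; payment $4,289.42; balance $4,232.17
Quarter 10: opening $4,232.17; interest $148.13 → $4,380.30; payment $4,289.42; balance $90.88
Quarter 11: opening $90.88; interest $3.18 → $94.06; payment $94.06; balance $0.00
Total paid: $42,988.26

$42,988.26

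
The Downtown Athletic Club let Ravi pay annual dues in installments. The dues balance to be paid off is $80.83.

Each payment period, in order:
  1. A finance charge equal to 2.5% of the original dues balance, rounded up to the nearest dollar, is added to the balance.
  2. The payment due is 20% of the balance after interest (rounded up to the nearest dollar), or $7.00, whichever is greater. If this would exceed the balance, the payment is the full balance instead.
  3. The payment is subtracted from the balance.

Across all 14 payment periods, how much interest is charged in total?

# | Opening | Interest | Payment | End bal
1 | $80.83 | $3.00 | $17.00 | $66.83
2 | $66.83 | $3.00 | $14.00 | $55.83
3 | $55.83 | $3.00 | $12.00 | $46.83
4 | $46.83 | $3.00 | $10.00 | $39.83
5 | $39.83 | $3.00 | $9.00 | $33.83
6 | $33.83 | $3.00 | $8.00 | $28.83
7 | $28.83 | $3.00 | $7.00 | $24.83
8 | $24.83 | $3.00 | $7.00 | $20.83
9 | $20.83 | $3.00 | $7.00 | $16.83
10 | $16.83 | $3.00 | $7.00 | $12.83
11 | $12.83 | $3.00 | $7.00 | $8.83
12 | $8.83 | $3.00 | $7.00 | $4.83
13 | $4.83 | $3.00 | $7.00 | $0.83
14 | $0.83 | $3.00 | $3.83 | $0.00
Total interest: $3.00 + $3.00 + $3.00 + $3.00 + $3.00 + $3.00 + $3.00 + $3.00 + $3.00 + $3.00 + $3.00 + $3.00 + $3.00 + $3.00 = $42.00

$42.00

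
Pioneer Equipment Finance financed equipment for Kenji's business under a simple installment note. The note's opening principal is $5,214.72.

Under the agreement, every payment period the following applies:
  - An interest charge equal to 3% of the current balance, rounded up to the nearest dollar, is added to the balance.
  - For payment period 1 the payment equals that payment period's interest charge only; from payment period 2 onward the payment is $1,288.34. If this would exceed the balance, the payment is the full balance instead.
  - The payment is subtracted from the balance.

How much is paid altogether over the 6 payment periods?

$5,806.72

Payment period 1: opening $5,214.72; interest $157.00 → $5,371.72; payment $157.00; balance $5,214.72
Payment period 2: opening $5,214.72; interest $157.00 → $5,371.72; payment $1,288.34; balance $4,083.38
Payment period 3: opening $4,083.38; interest $123.00 → $4,206.38; payment $1,288.34; balance $2,918.04
Payment period 4: opening $2,918.04; interest $88.00 → $3,006.04; payment $1,288.34; balance $1,717.70
Payment period 5: opening $1,717.70; interest $52.00 → $1,769.70; payment $1,288.34; balance $481.36
Payment period 6: opening $481.36; interest $15.00 → $496.36; payment $496.36; balance $0.00
Total paid: $5,806.72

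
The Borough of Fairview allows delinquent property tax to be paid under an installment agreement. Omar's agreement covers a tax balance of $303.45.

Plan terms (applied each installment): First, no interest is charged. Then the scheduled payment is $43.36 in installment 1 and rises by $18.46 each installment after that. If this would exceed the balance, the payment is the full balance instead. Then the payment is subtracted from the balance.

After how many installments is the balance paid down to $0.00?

5

Installment 1: $303.45 − $43.36 → $260.09
Installment 2: $260.09 − $61.82 → $198.27
Installment 3: $198.27 − $80.28 → $117.99
Installment 4: $117.99 − $98.74 → $19.25
Installment 5: $19.25 − $19.25 → $0.00
Balance reaches $0.00 in installment 5.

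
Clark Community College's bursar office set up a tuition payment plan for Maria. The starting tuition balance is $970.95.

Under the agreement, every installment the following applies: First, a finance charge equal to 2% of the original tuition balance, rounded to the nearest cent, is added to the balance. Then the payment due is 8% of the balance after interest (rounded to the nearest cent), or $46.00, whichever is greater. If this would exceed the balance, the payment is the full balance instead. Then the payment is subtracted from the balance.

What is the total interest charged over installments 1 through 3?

$58.26

Installment 1: $970.95 +$19.42 interest = $990.37; pay $79.23 → $911.14
Installment 2: $911.14 +$19.42 interest = $930.56; pay $74.44 → $856.12
Installment 3: $856.12 +$19.42 interest = $875.54; pay $70.04 → $805.50
Total interest: $19.42 + $19.42 + $19.42 = $58.26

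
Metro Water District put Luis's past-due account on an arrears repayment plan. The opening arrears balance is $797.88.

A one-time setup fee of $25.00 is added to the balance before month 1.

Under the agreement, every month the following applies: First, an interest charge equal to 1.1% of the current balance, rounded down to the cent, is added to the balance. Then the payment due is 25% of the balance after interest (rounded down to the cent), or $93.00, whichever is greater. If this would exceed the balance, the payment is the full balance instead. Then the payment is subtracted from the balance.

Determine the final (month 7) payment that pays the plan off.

$89.58

# | Opening | Interest | Payment | End bal
1 | $822.88 | $9.05 | $207.98 | $623.95
2 | $623.95 | $6.86 | $157.70 | $473.11
3 | $473.11 | $5.20 | $119.57 | $358.74
4 | $358.74 | $3.94 | $93.00 | $269.68
5 | $269.68 | $2.96 | $93.00 | $179.64
6 | $179.64 | $1.97 | $93.00 | $88.61
7 | $88.61 | $0.97 | $89.58 | $0.00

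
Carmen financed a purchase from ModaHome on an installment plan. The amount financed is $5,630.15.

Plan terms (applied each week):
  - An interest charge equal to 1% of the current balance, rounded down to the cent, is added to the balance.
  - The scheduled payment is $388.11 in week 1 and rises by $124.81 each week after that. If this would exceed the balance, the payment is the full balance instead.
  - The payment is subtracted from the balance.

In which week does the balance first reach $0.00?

8

Week 1: opening $5,630.15; interest $56.30 → $5,686.45; payment $388.11; balance $5,298.34
Week 2: opening $5,298.34; interest $52.98 → $5,351.32; payment $512.92; balance $4,838.40
Week 3: opening $4,838.40; interest $48.38 → $4,886.78; payment $637.73; balance $4,249.05
Week 4: opening $4,249.05; interest $42.49 → $4,291.54; payment $762.54; balance $3,529.00
Week 5: opening $3,529.00; interest $35.29 → $3,564.29; payment $887.35; balance $2,676.94
Week 6: opening $2,676.94; interest $26.76 → $2,703.70; payment $1,012.16; balance $1,691.54
Week 7: opening $1,691.54; interest $16.91 → $1,708.45; payment $1,136.97; balance $571.48
Week 8: opening $571.48; interest $5.71 → $577.19; payment $577.19; balance $0.00
Balance reaches $0.00 in week 8.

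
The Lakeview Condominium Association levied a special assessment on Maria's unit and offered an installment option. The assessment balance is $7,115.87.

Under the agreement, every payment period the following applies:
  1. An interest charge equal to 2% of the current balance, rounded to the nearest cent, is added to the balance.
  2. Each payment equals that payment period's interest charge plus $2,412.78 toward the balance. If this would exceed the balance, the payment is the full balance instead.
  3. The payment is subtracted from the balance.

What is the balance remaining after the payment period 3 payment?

# | Opening | Interest | Payment | End bal
1 | $7,115.87 | $142.32 | $2,555.10 | $4,703.09
2 | $4,703.09 | $94.06 | $2,506.84 | $2,290.31
3 | $2,290.31 | $45.81 | $2,336.12 | $0.00

$0.00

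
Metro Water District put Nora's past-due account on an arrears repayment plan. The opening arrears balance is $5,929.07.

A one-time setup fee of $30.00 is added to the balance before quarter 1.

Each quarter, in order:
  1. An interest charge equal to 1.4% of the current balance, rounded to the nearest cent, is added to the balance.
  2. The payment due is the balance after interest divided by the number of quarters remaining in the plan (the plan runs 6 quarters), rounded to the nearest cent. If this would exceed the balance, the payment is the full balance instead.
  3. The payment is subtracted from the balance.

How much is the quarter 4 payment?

Quarter 1: $5,959.07 +$83.43 interest = $6,042.50; pay $1,007.08 → $5,035.42
Quarter 2: $5,035.42 +$70.50 interest = $5,105.92; pay $1,021.18 → $4,084.74
Quarter 3: $4,084.74 +$57.19 interest = $4,141.93; pay $1,035.48 → $3,106.45
Quarter 4: $3,106.45 +$43.49 interest = $3,149.94; pay $1,049.98 → $2,099.96

$1,049.98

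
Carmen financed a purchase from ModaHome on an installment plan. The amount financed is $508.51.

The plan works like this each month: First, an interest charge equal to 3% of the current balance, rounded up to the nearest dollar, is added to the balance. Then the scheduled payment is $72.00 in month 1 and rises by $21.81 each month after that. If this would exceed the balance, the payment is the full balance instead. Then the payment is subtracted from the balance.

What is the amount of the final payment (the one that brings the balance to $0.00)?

$145.65

Month 1: $508.51 +$16.00 interest = $524.51; pay $72.00 → $452.51
Month 2: $452.51 +$14.00 interest = $466.51; pay $93.81 → $372.70
Month 3: $372.70 +$12.00 interest = $384.70; pay $115.62 → $269.08
Month 4: $269.08 +$9.00 interest = $278.08; pay $137.43 → $140.65
Month 5: $140.65 +$5.00 interest = $145.65; pay $145.65 → $0.00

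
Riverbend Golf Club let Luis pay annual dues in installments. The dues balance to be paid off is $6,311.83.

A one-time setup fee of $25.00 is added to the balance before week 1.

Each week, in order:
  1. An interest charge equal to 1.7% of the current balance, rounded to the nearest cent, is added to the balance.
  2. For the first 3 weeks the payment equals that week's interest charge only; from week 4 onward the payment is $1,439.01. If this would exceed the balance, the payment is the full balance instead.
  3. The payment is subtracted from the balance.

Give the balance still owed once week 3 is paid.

# | Opening | Interest | Payment | End bal
1 | $6,336.83 | $107.73 | $107.73 | $6,336.83
2 | $6,336.83 | $107.73 | $107.73 | $6,336.83
3 | $6,336.83 | $107.73 | $107.73 | $6,336.83

$6,336.83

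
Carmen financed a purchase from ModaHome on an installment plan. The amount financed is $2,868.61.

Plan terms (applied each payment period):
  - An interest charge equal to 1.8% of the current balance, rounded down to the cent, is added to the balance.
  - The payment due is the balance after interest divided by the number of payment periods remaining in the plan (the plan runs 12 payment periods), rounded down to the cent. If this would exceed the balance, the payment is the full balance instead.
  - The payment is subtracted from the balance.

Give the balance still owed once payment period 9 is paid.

Payment period 1: $2,868.61 +$51.63 interest = $2,920.24; pay $243.35 → $2,676.89
Payment period 2: $2,676.89 +$48.18 interest = $2,725.07; pay $247.73 → $2,477.34
Payment period 3: $2,477.34 +$44.59 interest = $2,521.93; pay $252.19 → $2,269.74
Payment period 4: $2,269.74 +$40.85 interest = $2,310.59; pay $256.73 → $2,053.86
Payment period 5: $2,053.86 +$36.96 interest = $2,090.82; pay $261.35 → $1,829.47
Payment period 6: $1,829.47 +$32.93 interest = $1,862.40; pay $266.05 → $1,596.35
Payment period 7: $1,596.35 +$28.73 interest = $1,625.08; pay $270.84 → $1,354.24
Payment period 8: $1,354.24 +$24.37 interest = $1,378.61; pay $275.72 → $1,102.89
Payment period 9: $1,102.89 +$19.85 interest = $1,122.74; pay $280.68 → $842.06

$842.06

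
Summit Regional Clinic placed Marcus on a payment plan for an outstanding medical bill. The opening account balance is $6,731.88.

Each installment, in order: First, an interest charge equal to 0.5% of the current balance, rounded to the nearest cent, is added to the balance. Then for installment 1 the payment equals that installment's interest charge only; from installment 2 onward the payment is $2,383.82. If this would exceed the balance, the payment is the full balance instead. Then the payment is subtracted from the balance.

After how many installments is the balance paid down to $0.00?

4

Installment 1: $6,731.88 +$33.66 interest = $6,765.54; pay $33.66 → $6,731.88
Installment 2: $6,731.88 +$33.66 interest = $6,765.54; pay $2,383.82 → $4,381.72
Installment 3: $4,381.72 +$21.91 interest = $4,403.63; pay $2,383.82 → $2,019.81
Installment 4: $2,019.81 +$10.10 interest = $2,029.91; pay $2,029.91 → $0.00
Balance reaches $0.00 in installment 4.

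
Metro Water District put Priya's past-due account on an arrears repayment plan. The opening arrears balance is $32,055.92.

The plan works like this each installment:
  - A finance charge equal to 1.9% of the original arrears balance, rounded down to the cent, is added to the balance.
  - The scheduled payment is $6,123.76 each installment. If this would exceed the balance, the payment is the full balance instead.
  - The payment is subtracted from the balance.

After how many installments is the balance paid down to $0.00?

# | Opening | Interest | Payment | End bal
1 | $32,055.92 | $609.06 | $6,123.76 | $26,541.22
2 | $26,541.22 | $609.06 | $6,123.76 | $21,026.52
3 | $21,026.52 | $609.06 | $6,123.76 | $15,511.82
4 | $15,511.82 | $609.06 | $6,123.76 | $9,997.12
5 | $9,997.12 | $609.06 | $6,123.76 | $4,482.42
6 | $4,482.42 | $609.06 | $5,091.48 | $0.00
Balance reaches $0.00 in installment 6.

6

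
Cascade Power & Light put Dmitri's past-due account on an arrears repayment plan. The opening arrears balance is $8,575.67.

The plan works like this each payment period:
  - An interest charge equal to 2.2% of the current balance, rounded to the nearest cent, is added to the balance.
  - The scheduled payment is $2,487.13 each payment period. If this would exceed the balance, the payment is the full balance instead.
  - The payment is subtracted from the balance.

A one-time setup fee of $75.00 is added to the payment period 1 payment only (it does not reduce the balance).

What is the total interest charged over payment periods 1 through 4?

# | Opening | Interest | Payment | Fee | End bal
1 | $8,575.67 | $188.66 | $2,487.13 | $75.00 | $6,277.20
2 | $6,277.20 | $138.10 | $2,487.13 | — | $3,928.17
3 | $3,928.17 | $86.42 | $2,487.13 | — | $1,527.46
4 | $1,527.46 | $33.60 | $1,561.06 | — | $0.00
Total interest: $188.66 + $138.10 + $86.42 + $33.60 = $446.78

$446.78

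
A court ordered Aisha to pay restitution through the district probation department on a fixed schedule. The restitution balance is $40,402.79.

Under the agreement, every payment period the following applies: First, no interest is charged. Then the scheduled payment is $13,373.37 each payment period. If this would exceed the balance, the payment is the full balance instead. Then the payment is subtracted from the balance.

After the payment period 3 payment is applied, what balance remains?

Payment period 1: opening $40,402.79; payment $13,373.37; balance $27,029.42
Payment period 2: opening $27,029.42; payment $13,373.37; balance $13,656.05
Payment period 3: opening $13,656.05; payment $13,373.37; balance $282.68

$282.68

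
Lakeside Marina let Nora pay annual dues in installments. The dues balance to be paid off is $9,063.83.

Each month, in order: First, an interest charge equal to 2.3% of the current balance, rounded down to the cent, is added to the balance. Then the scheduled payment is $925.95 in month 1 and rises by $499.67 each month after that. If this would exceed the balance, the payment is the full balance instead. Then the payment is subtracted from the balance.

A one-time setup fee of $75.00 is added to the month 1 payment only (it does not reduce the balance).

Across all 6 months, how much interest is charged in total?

$761.67

# | Opening | Interest | Payment | Fee | End bal
1 | $9,063.83 | $208.46 | $925.95 | $75.00 | $8,346.34
2 | $8,346.34 | $191.96 | $1,425.62 | — | $7,112.68
3 | $7,112.68 | $163.59 | $1,925.29 | — | $5,350.98
4 | $5,350.98 | $123.07 | $2,424.96 | — | $3,049.09
5 | $3,049.09 | $70.12 | $2,924.63 | — | $194.58
6 | $194.58 | $4.47 | $199.05 | — | $0.00
Total interest: $208.46 + $191.96 + $163.59 + $123.07 + $70.12 + $4.47 = $761.67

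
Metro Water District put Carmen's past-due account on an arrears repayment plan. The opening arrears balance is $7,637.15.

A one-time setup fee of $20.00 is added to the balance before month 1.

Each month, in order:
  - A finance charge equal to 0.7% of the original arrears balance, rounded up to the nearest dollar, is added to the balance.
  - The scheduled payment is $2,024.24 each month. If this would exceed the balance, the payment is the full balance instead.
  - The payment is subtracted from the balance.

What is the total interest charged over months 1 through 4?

$216.00

Month 1: $7,657.15 +$54.00 interest = $7,711.15; pay $2,024.24 → $5,686.91
Month 2: $5,686.91 +$54.00 interest = $5,740.91; pay $2,024.24 → $3,716.67
Month 3: $3,716.67 +$54.00 interest = $3,770.67; pay $2,024.24 → $1,746.43
Month 4: $1,746.43 +$54.00 interest = $1,800.43; pay $1,800.43 → $0.00
Total interest: $54.00 + $54.00 + $54.00 + $54.00 = $216.00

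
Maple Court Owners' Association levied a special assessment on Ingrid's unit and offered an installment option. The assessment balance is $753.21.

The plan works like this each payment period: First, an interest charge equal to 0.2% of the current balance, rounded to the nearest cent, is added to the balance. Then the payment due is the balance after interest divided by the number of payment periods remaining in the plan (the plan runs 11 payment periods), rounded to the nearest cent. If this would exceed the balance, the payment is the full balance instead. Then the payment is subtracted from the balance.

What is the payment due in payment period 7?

$69.44

# | Opening | Interest | Payment | End bal
1 | $753.21 | $1.51 | $68.61 | $686.11
2 | $686.11 | $1.37 | $68.75 | $618.73
3 | $618.73 | $1.24 | $68.89 | $551.08
4 | $551.08 | $1.10 | $69.02 | $483.16
5 | $483.16 | $0.97 | $69.16 | $414.97
6 | $414.97 | $0.83 | $69.30 | $346.50
7 | $346.50 | $0.69 | $69.44 | $277.75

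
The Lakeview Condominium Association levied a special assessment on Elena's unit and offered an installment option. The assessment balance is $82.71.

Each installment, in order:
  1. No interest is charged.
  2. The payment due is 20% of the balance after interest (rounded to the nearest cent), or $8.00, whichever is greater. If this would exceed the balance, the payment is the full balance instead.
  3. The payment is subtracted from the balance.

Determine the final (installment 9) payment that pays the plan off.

$1.88

# | Opening | Payment | End bal
1 | $82.71 | $16.54 | $66.17
2 | $66.17 | $13.23 | $52.94
3 | $52.94 | $10.59 | $42.35
4 | $42.35 | $8.47 | $33.88
5 | $33.88 | $8.00 | $25.88
6 | $25.88 | $8.00 | $17.88
7 | $17.88 | $8.00 | $9.88
8 | $9.88 | $8.00 | $1.88
9 | $1.88 | $1.88 | $0.00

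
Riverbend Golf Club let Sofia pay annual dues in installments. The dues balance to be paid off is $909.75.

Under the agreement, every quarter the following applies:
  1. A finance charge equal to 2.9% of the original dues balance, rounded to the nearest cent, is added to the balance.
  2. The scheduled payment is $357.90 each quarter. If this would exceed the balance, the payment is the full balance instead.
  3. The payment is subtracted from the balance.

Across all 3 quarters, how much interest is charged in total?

# | Opening | Interest | Payment | End bal
1 | $909.75 | $26.38 | $357.90 | $578.23
2 | $578.23 | $26.38 | $357.90 | $246.71
3 | $246.71 | $26.38 | $273.09 | $0.00
Total interest: $26.38 + $26.38 + $26.38 = $79.14

$79.14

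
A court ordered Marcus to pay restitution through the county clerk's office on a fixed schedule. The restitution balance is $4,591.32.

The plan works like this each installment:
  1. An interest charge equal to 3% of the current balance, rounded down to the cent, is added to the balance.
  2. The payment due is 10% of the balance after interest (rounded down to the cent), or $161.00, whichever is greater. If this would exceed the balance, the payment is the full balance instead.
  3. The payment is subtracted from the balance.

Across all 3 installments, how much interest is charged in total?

Installment 1: opening $4,591.32; interest $137.73 → $4,729.05; payment $472.90; balance $4,256.15
Installment 2: opening $4,256.15; interest $127.68 → $4,383.83; payment $438.38; balance $3,945.45
Installment 3: opening $3,945.45; interest $118.36 → $4,063.81; payment $406.38; balance $3,657.43
Total interest: $137.73 + $127.68 + $118.36 = $383.77

$383.77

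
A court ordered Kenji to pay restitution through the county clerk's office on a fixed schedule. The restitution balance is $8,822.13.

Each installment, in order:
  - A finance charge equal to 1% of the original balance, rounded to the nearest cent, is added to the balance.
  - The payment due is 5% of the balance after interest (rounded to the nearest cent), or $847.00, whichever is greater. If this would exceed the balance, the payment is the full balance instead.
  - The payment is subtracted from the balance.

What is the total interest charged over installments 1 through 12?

Installment 1: $8,822.13 +$88.22 interest = $8,910.35; pay $847.00 → $8,063.35
Installment 2: $8,063.35 +$88.22 interest = $8,151.57; pay $847.00 → $7,304.57
Installment 3: $7,304.57 +$88.22 interest = $7,392.79; pay $847.00 → $6,545.79
Installment 4: $6,545.79 +$88.22 interest = $6,634.01; pay $847.00 → $5,787.01
Installment 5: $5,787.01 +$88.22 interest = $5,875.23; pay $847.00 → $5,028.23
Installment 6: $5,028.23 +$88.22 interest = $5,116.45; pay $847.00 → $4,269.45
Installment 7: $4,269.45 +$88.22 interest = $4,357.67; pay $847.00 → $3,510.67
Installment 8: $3,510.67 +$88.22 interest = $3,598.89; pay $847.00 → $2,751.89
Installment 9: $2,751.89 +$88.22 interest = $2,840.11; pay $847.00 → $1,993.11
Installment 10: $1,993.11 +$88.22 interest = $2,081.33; pay $847.00 → $1,234.33
Installment 11: $1,234.33 +$88.22 interest = $1,322.55; pay $847.00 → $475.55
Installment 12: $475.55 +$88.22 interest = $563.77; pay $563.77 → $0.00
Total interest: $88.22 + $88.22 + $88.22 + $88.22 + $88.22 + $88.22 + $88.22 + $88.22 + $88.22 + $88.22 + $88.22 + $88.22 = $1,058.64

$1,058.64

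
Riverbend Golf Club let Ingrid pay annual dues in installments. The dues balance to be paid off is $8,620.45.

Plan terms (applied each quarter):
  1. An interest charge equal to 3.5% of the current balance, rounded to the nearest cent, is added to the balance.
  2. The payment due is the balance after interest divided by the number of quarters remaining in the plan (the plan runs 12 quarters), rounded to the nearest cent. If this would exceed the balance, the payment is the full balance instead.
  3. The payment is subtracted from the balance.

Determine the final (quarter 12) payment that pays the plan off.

$1,085.50

# | Opening | Interest | Payment | End bal
1 | $8,620.45 | $301.72 | $743.51 | $8,178.66
2 | $8,178.66 | $286.25 | $769.54 | $7,695.37
3 | $7,695.37 | $269.34 | $796.47 | $7,168.24
4 | $7,168.24 | $250.89 | $824.35 | $6,594.78
5 | $6,594.78 | $230.82 | $853.20 | $5,972.40
6 | $5,972.40 | $209.03 | $883.06 | $5,298.37
7 | $5,298.37 | $185.44 | $913.97 | $4,569.84
8 | $4,569.84 | $159.94 | $945.96 | $3,783.82
9 | $3,783.82 | $132.43 | $979.06 | $2,937.19
10 | $2,937.19 | $102.80 | $1,013.33 | $2,026.66
11 | $2,026.66 | $70.93 | $1,048.80 | $1,048.79
12 | $1,048.79 | $36.71 | $1,085.50 | $0.00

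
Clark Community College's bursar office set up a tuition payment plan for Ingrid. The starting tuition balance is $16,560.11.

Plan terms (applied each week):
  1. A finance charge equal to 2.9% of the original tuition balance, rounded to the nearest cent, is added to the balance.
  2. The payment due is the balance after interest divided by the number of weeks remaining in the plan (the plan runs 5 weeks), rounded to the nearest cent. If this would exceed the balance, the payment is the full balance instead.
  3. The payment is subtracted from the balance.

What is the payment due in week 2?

# | Opening | Interest | Payment | End bal
1 | $16,560.11 | $480.24 | $3,408.07 | $13,632.28
2 | $13,632.28 | $480.24 | $3,528.13 | $10,584.39

$3,528.13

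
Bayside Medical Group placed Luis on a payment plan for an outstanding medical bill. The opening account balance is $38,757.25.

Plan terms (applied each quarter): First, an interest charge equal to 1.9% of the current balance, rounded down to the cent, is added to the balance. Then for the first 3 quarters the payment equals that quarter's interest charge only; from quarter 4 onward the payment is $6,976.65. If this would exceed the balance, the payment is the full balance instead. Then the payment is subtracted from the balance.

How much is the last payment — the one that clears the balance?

$6,468.12

Quarter 1: $38,757.25 +$736.38 interest = $39,493.63; pay $736.38 → $38,757.25
Quarter 2: $38,757.25 +$736.38 interest = $39,493.63; pay $736.38 → $38,757.25
Quarter 3: $38,757.25 +$736.38 interest = $39,493.63; pay $736.38 → $38,757.25
Quarter 4: $38,757.25 +$736.38 interest = $39,493.63; pay $6,976.65 → $32,516.98
Quarter 5: $32,516.98 +$617.82 interest = $33,134.80; pay $6,976.65 → $26,158.15
Quarter 6: $26,158.15 +$497.00 interest = $26,655.15; pay $6,976.65 → $19,678.50
Quarter 7: $19,678.50 +$373.89 interest = $20,052.39; pay $6,976.65 → $13,075.74
Quarter 8: $13,075.74 +$248.43 interest = $13,324.17; pay $6,976.65 → $6,347.52
Quarter 9: $6,347.52 +$120.60 interest = $6,468.12; pay $6,468.12 → $0.00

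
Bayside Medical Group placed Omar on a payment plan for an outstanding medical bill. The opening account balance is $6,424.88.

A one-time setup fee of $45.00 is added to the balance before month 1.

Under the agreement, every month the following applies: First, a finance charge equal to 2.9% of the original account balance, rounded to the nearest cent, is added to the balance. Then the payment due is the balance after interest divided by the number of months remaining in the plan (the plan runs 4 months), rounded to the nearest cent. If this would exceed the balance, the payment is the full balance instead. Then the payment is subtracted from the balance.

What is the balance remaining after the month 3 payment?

Month 1: opening $6,469.88; interest $186.32 → $6,656.20; payment $1,664.05; balance $4,992.15
Month 2: opening $4,992.15; interest $186.32 → $5,178.47; payment $1,726.16; balance $3,452.31
Month 3: opening $3,452.31; interest $186.32 → $3,638.63; payment $1,819.32; balance $1,819.31

$1,819.31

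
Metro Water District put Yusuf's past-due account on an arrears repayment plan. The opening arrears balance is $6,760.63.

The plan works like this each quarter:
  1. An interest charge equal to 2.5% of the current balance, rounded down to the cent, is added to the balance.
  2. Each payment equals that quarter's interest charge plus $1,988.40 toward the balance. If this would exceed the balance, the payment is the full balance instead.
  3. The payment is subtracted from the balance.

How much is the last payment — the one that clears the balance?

Quarter 1: $6,760.63 +$169.01 interest = $6,929.64; pay $2,157.41 → $4,772.23
Quarter 2: $4,772.23 +$119.30 interest = $4,891.53; pay $2,107.70 → $2,783.83
Quarter 3: $2,783.83 +$69.59 interest = $2,853.42; pay $2,057.99 → $795.43
Quarter 4: $795.43 +$19.88 interest = $815.31; pay $815.31 → $0.00

$815.31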